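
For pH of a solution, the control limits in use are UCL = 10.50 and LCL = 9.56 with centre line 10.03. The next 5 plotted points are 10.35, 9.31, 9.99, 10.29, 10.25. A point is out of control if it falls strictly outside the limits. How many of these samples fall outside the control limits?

1

Compare each point to [9.56, 10.50]: sample 2 = 9.31 < LCL.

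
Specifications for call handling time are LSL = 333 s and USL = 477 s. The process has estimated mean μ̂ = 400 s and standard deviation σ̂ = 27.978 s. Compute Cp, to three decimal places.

Cp = (USL − LSL) / (6σ̂) = (477 − 333) / (6 × 27.978) = 144.0000 / 167.8680 = 0.8578

0.858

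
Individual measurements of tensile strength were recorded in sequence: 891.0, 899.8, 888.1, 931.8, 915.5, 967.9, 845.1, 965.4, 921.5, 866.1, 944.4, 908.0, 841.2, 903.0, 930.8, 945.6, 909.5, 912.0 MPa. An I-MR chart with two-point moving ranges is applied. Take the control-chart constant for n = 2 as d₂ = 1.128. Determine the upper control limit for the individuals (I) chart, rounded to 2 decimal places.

1035.50

X̄ = (891.0 + 899.8 + 888.1 + 931.8 + 915.5 + 967.9 + 845.1 + 965.4 + 921.5 + 866.1 + 944.4 + 908.0 + 841.2 + 903.0 + 930.8 + 945.6 + 909.5 + 912.0) / 18 = 910.3722
Moving ranges: 8.8, 11.7, 43.7, 16.3, 52.4, 122.8, 120.3, 43.9, 55.4, 78.3, 36.4, 66.8, 61.8, 27.8, 14.8, 36.1, 2.5; M̄R̄ = 799.8000 / 17 = 47.0471
UCL = X̄ + 3·M̄R̄/d₂ = 910.3722 + 3 × 47.0471 / 1.128 = 1035.4974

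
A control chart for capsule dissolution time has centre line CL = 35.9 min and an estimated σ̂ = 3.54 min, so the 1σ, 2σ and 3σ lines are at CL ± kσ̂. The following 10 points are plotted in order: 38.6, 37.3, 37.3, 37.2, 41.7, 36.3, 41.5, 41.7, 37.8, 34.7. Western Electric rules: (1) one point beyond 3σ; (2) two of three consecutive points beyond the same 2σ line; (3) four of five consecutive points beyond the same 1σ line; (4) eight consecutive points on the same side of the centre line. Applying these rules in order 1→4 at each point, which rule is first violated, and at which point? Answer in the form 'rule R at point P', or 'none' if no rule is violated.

Zone of each point (C = within 1σ̂, B = 1σ̂–2σ̂, A = 2σ̂–3σ̂, * = beyond 3σ̂; sign = side of CL): 1:+C, 2:+C, 3:+C, 4:+C, 5:+B, 6:+C, 7:+B, 8:+B, 9:+C, 10:-C
Rule 4 (eight consecutive points on the same side of the centre line) is satisfied at point 8.

rule 4 at point 8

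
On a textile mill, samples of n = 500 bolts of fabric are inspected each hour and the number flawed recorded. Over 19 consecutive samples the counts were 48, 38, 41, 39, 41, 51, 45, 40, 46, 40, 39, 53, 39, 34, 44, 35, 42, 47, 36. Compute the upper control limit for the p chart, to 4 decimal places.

p̄ = Σdᵢ / (k·n) = 798 / (19 × 500) = 0.08400
UCL = p̄ + 3·√(p̄(1−p̄)/n) = 0.08400 + 3 × √(0.08400×0.91600/500) = 0.08400 + 3 × 0.01241 = 0.12122

0.1212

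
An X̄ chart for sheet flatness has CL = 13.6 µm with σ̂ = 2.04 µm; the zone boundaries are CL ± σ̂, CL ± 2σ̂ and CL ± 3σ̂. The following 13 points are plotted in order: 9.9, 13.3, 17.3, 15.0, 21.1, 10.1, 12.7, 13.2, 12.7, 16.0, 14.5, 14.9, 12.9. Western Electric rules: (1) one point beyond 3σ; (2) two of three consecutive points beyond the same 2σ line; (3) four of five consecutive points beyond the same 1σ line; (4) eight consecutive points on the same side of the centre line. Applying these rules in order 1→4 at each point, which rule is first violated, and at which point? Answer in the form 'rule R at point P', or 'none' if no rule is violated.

rule 1 at point 5

Zone of each point (C = within 1σ̂, B = 1σ̂–2σ̂, A = 2σ̂–3σ̂, * = beyond 3σ̂; sign = side of CL): 1:-B, 2:-C, 3:+B, 4:+C, 5:+*, 6:-B, 7:-C, 8:-C, 9:-C, 10:+B, 11:+C, 12:+C, 13:-C
Rule 1 (one point beyond the 3σ limits) is satisfied at point 5.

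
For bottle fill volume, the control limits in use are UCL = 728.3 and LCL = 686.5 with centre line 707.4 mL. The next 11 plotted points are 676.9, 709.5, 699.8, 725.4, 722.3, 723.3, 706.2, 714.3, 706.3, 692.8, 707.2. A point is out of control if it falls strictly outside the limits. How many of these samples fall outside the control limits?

1

Compare each point to [686.5, 728.3]: sample 1 = 676.9 < LCL.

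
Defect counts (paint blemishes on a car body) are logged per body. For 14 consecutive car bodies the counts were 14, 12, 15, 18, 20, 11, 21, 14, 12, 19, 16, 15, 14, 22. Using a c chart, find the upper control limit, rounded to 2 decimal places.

c̄ = (14 + 12 + 15 + 18 + 20 + 11 + 21 + 14 + 12 + 19 + 16 + 15 + 14 + 22) / 14 = 223 / 14 = 15.9286
UCL = c̄ + 3√c̄ = 15.9286 + 3 × √15.9286 = 15.9286 + 3 × 3.9911 = 27.9018

27.90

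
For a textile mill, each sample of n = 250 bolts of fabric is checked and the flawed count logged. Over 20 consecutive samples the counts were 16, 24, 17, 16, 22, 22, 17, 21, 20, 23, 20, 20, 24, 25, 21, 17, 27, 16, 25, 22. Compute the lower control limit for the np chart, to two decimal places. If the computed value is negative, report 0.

p̄ = Σdᵢ / (k·n) = 415 / (20 × 250) = 0.08300
LCL = np̄ − 3·√(np̄(1−p̄)) = 20.7500 − 3 × 4.3621 = 7.6638

7.66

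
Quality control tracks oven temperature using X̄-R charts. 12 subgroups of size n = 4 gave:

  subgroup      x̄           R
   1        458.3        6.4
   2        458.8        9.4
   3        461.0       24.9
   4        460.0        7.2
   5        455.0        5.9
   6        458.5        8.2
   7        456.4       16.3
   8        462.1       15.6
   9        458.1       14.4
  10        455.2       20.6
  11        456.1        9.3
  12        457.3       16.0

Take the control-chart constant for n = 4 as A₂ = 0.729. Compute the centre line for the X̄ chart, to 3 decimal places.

458.067

X̄̄ = (458.3 + 458.8 + 461.0 + 460.0 + 455.0 + 458.5 + 456.4 + 462.1 + 458.1 + 455.2 + 456.1 + 457.3) / 12 = 5496.8000 / 12 = 458.0667
CL = X̄̄ = 458.0667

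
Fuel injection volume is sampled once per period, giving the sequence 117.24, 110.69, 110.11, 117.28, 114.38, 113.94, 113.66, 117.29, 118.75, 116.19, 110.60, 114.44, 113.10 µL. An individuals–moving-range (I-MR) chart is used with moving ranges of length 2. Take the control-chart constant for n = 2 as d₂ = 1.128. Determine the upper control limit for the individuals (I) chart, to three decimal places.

122.490

X̄ = (117.24 + 110.69 + 110.11 + 117.28 + 114.38 + 113.94 + 113.66 + 117.29 + 118.75 + 116.19 + 110.60 + 114.44 + 113.10) / 13 = 114.4362
Moving ranges: 6.55, 0.58, 7.17, 2.90, 0.44, 0.28, 3.63, 1.46, 2.56, 5.59, 3.84, 1.34; M̄R̄ = 36.3400 / 12 = 3.0283
UCL = X̄ + 3·M̄R̄/d₂ = 114.4362 + 3 × 3.0283 / 1.128 = 122.4902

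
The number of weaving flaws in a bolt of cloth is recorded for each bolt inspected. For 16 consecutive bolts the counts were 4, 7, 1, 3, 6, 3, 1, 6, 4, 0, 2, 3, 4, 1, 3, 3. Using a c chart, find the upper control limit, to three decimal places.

c̄ = (4 + 7 + 1 + 3 + 6 + 3 + 1 + 6 + 4 + 0 + 2 + 3 + 4 + 1 + 3 + 3) / 16 = 51 / 16 = 3.1875
UCL = c̄ + 3√c̄ = 3.1875 + 3 × √3.1875 = 3.1875 + 3 × 1.7854 = 8.5436

8.544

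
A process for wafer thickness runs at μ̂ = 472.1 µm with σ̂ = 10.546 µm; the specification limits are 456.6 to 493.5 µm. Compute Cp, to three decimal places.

0.583

Cp = (USL − LSL) / (6σ̂) = (493.5 − 456.6) / (6 × 10.546) = 36.9000 / 63.2760 = 0.5832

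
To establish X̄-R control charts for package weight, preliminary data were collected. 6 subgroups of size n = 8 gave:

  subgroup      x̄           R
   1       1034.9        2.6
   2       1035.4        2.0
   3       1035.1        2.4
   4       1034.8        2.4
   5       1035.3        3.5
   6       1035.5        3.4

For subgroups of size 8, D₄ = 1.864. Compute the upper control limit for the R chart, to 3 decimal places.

5.064

R̄ = (2.6 + 2.0 + 2.4 + 2.4 + 3.5 + 3.4) / 6 = 16.3000 / 6 = 2.7167
UCL_R = D₄·R̄ = 1.864 × 2.7167 = 5.0639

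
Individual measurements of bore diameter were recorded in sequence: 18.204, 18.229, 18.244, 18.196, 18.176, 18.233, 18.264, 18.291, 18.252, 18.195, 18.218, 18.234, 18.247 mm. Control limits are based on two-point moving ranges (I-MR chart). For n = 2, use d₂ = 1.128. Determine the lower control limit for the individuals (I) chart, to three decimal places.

18.147

X̄ = (18.204 + 18.229 + 18.244 + 18.196 + 18.176 + 18.233 + 18.264 + 18.291 + 18.252 + 18.195 + 18.218 + 18.234 + 18.247) / 13 = 18.2295
Moving ranges: 0.025, 0.015, 0.048, 0.020, 0.057, 0.031, 0.027, 0.039, 0.057, 0.023, 0.016, 0.013; M̄R̄ = 0.3710 / 12 = 0.0309
LCL = X̄ − 3·M̄R̄/d₂ = 18.2295 − 3 × 0.0309 / 1.128 = 18.1472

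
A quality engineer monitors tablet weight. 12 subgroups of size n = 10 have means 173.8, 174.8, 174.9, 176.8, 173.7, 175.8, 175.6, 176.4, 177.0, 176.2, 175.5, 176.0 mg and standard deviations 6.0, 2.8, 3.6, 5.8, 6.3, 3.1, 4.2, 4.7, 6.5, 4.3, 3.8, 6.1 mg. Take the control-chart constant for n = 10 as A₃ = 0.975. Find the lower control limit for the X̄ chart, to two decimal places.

170.89

X̄̄ = (173.8 + 174.8 + 174.9 + 176.8 + 173.7 + 175.8 + 175.6 + 176.4 + 177.0 + 176.2 + 175.5 + 176.0) / 12 = 175.5417
s̄ = (6.0 + 2.8 + 3.6 + 5.8 + 6.3 + 3.1 + 4.2 + 4.7 + 6.5 + 4.3 + 3.8 + 6.1) / 12 = 4.7667
LCL = X̄̄ − A₃·s̄ = 175.5417 − 0.975 × 4.7667 = 170.8942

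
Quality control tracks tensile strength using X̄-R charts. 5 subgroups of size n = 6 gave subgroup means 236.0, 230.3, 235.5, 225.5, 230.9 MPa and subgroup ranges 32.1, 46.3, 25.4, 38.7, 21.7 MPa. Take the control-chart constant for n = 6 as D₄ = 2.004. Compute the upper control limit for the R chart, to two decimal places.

R̄ = (32.1 + 46.3 + 25.4 + 38.7 + 21.7) / 5 = 164.2000 / 5 = 32.8400
UCL_R = D₄·R̄ = 2.004 × 32.8400 = 65.8114

65.81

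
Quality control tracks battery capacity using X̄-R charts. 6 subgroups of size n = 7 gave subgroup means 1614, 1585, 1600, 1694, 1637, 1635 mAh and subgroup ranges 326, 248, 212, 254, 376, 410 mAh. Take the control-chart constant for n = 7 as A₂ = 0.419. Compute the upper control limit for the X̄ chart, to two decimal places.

1755.02

X̄̄ = (1614 + 1585 + 1600 + 1694 + 1637 + 1635) / 6 = 9765.0000 / 6 = 1627.5000
R̄ = (326 + 248 + 212 + 254 + 376 + 410) / 6 = 1826.0000 / 6 = 304.3333
UCL = X̄̄ + A₂·R̄ = 1627.5000 + 0.419 × 304.3333 = 1755.0157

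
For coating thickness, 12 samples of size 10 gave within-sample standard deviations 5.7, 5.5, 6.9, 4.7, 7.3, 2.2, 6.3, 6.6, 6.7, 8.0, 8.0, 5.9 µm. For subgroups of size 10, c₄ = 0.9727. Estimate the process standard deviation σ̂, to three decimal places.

s̄ = (5.7 + 5.5 + 6.9 + 4.7 + 7.3 + 2.2 + 6.3 + 6.6 + 6.7 + 8.0 + 8.0 + 5.9) / 12 = 6.1500
σ̂ = s̄ / c₄ = 6.1500 / 0.9727 = 6.3226

6.323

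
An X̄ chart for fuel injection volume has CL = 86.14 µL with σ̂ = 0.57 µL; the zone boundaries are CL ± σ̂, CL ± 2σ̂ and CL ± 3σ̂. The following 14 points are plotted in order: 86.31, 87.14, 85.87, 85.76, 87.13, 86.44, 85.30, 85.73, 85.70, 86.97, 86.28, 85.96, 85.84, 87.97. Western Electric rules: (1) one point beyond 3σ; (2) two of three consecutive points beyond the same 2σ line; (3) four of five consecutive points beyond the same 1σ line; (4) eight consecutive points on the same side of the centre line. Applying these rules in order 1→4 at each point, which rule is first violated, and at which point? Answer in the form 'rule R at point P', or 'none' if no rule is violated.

Zone of each point (C = within 1σ̂, B = 1σ̂–2σ̂, A = 2σ̂–3σ̂, * = beyond 3σ̂; sign = side of CL): 1:+C, 2:+B, 3:-C, 4:-C, 5:+B, 6:+C, 7:-B, 8:-C, 9:-C, 10:+B, 11:+C, 12:-C, 13:-C, 14:+*
Rule 1 (one point beyond the 3σ limits) is satisfied at point 14.

rule 1 at point 14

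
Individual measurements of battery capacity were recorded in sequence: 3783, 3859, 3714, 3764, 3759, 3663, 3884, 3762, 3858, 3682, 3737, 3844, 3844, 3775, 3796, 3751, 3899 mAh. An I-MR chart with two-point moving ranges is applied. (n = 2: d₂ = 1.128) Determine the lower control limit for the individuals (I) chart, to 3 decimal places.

3548.674

X̄ = (3783 + 3859 + 3714 + 3764 + 3759 + 3663 + 3884 + 3762 + 3858 + 3682 + 3737 + 3844 + 3844 + 3775 + 3796 + 3751 + 3899) / 17 = 3786.7059
Moving ranges: 76, 145, 50, 5, 96, 221, 122, 96, 176, 55, 107, 0, 69, 21, 45, 148; M̄R̄ = 1432.0000 / 16 = 89.5000
LCL = X̄ − 3·M̄R̄/d₂ = 3786.7059 − 3 × 89.5000 / 1.128 = 3548.6740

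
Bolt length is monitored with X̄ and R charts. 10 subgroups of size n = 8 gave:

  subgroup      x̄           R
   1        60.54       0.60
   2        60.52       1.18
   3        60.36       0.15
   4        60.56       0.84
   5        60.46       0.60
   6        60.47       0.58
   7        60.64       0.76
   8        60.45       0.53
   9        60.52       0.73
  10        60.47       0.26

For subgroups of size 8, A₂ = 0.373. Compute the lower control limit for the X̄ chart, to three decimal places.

60.267

X̄̄ = (60.54 + 60.52 + 60.36 + 60.56 + 60.46 + 60.47 + 60.64 + 60.45 + 60.52 + 60.47) / 10 = 604.9900 / 10 = 60.4990
R̄ = (0.60 + 1.18 + 0.15 + 0.84 + 0.60 + 0.58 + 0.76 + 0.53 + 0.73 + 0.26) / 10 = 6.2300 / 10 = 0.6230
LCL = X̄̄ − A₂·R̄ = 60.4990 − 0.373 × 0.6230 = 60.2666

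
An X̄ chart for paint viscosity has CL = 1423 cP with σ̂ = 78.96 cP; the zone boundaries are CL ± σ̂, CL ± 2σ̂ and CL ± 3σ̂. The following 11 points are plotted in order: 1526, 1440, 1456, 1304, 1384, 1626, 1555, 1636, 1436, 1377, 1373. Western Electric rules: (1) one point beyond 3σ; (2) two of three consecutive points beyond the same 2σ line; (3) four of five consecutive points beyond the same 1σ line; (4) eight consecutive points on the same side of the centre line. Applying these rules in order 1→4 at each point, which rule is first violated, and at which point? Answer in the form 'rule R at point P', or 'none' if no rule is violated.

rule 2 at point 8

Zone of each point (C = within 1σ̂, B = 1σ̂–2σ̂, A = 2σ̂–3σ̂, * = beyond 3σ̂; sign = side of CL): 1:+B, 2:+C, 3:+C, 4:-B, 5:-C, 6:+A, 7:+B, 8:+A, 9:+C, 10:-C, 11:-C
Rule 2 (two of three consecutive points beyond the same 2σ limit) is satisfied at point 8.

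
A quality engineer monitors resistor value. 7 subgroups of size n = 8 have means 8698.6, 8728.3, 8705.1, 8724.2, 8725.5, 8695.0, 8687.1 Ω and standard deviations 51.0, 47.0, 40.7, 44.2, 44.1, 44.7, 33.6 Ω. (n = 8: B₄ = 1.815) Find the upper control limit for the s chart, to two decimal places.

s̄ = (51.0 + 47.0 + 40.7 + 44.2 + 44.1 + 44.7 + 33.6) / 7 = 43.6143
UCL_s = B₄·s̄ = 1.815 × 43.6143 = 79.1599

79.16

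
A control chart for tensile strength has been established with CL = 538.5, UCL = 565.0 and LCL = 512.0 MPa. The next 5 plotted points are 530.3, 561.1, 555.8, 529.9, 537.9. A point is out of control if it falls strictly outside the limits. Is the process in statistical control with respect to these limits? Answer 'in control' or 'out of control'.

in control

All 5 points lie within [512.0, 565.0].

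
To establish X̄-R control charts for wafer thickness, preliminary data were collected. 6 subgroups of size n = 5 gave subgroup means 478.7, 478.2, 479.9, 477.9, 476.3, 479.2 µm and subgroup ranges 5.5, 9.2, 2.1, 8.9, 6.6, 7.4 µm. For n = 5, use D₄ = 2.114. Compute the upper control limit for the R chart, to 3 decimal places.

R̄ = (5.5 + 9.2 + 2.1 + 8.9 + 6.6 + 7.4) / 6 = 39.7000 / 6 = 6.6167
UCL_R = D₄·R̄ = 2.114 × 6.6167 = 13.9876

13.988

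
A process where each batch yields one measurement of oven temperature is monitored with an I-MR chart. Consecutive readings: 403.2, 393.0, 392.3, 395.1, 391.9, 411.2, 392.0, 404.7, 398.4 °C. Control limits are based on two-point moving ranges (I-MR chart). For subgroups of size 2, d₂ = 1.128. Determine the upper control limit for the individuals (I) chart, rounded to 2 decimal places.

422.71

X̄ = (403.2 + 393.0 + 392.3 + 395.1 + 391.9 + 411.2 + 392.0 + 404.7 + 398.4) / 9 = 397.9778
Moving ranges: 10.2, 0.7, 2.8, 3.2, 19.3, 19.2, 12.7, 6.3; M̄R̄ = 74.4000 / 8 = 9.3000
UCL = X̄ + 3·M̄R̄/d₂ = 397.9778 + 3 × 9.3000 / 1.128 = 422.7118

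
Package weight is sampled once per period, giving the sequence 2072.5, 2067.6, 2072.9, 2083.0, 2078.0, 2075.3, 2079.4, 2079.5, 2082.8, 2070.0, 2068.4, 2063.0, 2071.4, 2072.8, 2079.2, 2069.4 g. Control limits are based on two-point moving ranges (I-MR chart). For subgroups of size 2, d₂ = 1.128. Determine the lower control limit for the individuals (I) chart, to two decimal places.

X̄ = (2072.5 + 2067.6 + 2072.9 + 2083.0 + 2078.0 + 2075.3 + 2079.4 + 2079.5 + 2082.8 + 2070.0 + 2068.4 + 2063.0 + 2071.4 + 2072.8 + 2079.2 + 2069.4) / 16 = 2074.0750
Moving ranges: 4.9, 5.3, 10.1, 5.0, 2.7, 4.1, 0.1, 3.3, 12.8, 1.6, 5.4, 8.4, 1.4, 6.4, 9.8; M̄R̄ = 81.3000 / 15 = 5.4200
LCL = X̄ − 3·M̄R̄/d₂ = 2074.0750 − 3 × 5.4200 / 1.128 = 2059.6601

2059.66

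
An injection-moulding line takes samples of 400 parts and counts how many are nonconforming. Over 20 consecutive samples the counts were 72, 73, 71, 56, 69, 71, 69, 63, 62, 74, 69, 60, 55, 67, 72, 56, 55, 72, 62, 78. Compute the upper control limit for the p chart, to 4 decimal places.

p̄ = Σdᵢ / (k·n) = 1326 / (20 × 400) = 0.16575
UCL = p̄ + 3·√(p̄(1−p̄)/n) = 0.16575 + 3 × √(0.16575×0.83425/400) = 0.16575 + 3 × 0.01859 = 0.22153

0.2215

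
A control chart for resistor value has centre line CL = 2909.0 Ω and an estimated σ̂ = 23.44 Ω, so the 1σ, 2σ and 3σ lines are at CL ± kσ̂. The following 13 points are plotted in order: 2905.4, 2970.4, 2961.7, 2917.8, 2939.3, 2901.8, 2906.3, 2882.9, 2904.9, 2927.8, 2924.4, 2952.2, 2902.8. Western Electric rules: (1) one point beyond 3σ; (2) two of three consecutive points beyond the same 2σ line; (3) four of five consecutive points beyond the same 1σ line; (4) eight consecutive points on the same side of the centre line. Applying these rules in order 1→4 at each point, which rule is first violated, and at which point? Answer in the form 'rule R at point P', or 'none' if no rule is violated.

Zone of each point (C = within 1σ̂, B = 1σ̂–2σ̂, A = 2σ̂–3σ̂, * = beyond 3σ̂; sign = side of CL): 1:-C, 2:+A, 3:+A, 4:+C, 5:+B, 6:-C, 7:-C, 8:-B, 9:-C, 10:+C, 11:+C, 12:+B, 13:-C
Rule 2 (two of three consecutive points beyond the same 2σ limit) is satisfied at point 3.

rule 2 at point 3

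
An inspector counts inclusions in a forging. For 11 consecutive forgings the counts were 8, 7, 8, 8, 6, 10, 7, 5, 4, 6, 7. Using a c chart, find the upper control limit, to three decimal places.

c̄ = (8 + 7 + 8 + 8 + 6 + 10 + 7 + 5 + 4 + 6 + 7) / 11 = 76 / 11 = 6.9091
UCL = c̄ + 3√c̄ = 6.9091 + 3 × √6.9091 = 6.9091 + 3 × 2.6285 = 14.7946

14.795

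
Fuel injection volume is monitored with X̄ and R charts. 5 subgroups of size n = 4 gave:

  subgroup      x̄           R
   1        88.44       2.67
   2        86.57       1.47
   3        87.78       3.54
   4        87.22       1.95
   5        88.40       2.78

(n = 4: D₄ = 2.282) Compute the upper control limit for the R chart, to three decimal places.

5.664

R̄ = (2.67 + 1.47 + 3.54 + 1.95 + 2.78) / 5 = 12.4100 / 5 = 2.4820
UCL_R = D₄·R̄ = 2.282 × 2.4820 = 5.6639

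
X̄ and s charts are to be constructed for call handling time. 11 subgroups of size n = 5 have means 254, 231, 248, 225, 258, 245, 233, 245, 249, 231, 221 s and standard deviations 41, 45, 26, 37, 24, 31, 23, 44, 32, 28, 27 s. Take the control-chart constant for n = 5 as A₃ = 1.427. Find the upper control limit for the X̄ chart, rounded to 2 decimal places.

286.44

X̄̄ = (254 + 231 + 248 + 225 + 258 + 245 + 233 + 245 + 249 + 231 + 221) / 11 = 240.0000
s̄ = (41 + 45 + 26 + 37 + 24 + 31 + 23 + 44 + 32 + 28 + 27) / 11 = 32.5455
UCL = X̄̄ + A₃·s̄ = 240.0000 + 1.427 × 32.5455 = 286.4424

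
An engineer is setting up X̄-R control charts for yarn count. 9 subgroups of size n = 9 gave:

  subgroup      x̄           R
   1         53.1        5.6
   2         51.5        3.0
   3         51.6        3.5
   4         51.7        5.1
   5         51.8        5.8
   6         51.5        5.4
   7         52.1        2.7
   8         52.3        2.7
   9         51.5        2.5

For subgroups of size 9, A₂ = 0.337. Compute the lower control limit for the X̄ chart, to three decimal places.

50.541

X̄̄ = (53.1 + 51.5 + 51.6 + 51.7 + 51.8 + 51.5 + 52.1 + 52.3 + 51.5) / 9 = 467.1000 / 9 = 51.9000
R̄ = (5.6 + 3.0 + 3.5 + 5.1 + 5.8 + 5.4 + 2.7 + 2.7 + 2.5) / 9 = 36.3000 / 9 = 4.0333
LCL = X̄̄ − A₂·R̄ = 51.9000 − 0.337 × 4.0333 = 50.5408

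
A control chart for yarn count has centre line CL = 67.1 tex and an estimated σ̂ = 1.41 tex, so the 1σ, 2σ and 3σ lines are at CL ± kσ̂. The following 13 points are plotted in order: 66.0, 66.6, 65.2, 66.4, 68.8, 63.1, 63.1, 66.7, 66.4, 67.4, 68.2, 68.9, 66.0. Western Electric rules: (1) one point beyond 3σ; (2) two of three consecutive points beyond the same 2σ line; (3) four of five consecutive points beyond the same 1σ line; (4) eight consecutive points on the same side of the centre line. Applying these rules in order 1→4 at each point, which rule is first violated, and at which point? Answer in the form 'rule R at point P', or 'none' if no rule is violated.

rule 2 at point 7

Zone of each point (C = within 1σ̂, B = 1σ̂–2σ̂, A = 2σ̂–3σ̂, * = beyond 3σ̂; sign = side of CL): 1:-C, 2:-C, 3:-B, 4:-C, 5:+B, 6:-A, 7:-A, 8:-C, 9:-C, 10:+C, 11:+C, 12:+B, 13:-C
Rule 2 (two of three consecutive points beyond the same 2σ limit) is satisfied at point 7.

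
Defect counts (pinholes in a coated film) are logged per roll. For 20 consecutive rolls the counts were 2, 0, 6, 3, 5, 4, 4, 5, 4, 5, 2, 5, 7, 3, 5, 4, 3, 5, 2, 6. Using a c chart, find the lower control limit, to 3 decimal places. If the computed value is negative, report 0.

0.000

c̄ = (2 + 0 + 6 + 3 + 5 + 4 + 4 + 5 + 4 + 5 + 2 + 5 + 7 + 3 + 5 + 4 + 3 + 5 + 2 + 6) / 20 = 80 / 20 = 4.0000
LCL = c̄ − 3√c̄ = 4.0000 − 3 × 2.0000 = -2.0000 → 0 (cannot be negative)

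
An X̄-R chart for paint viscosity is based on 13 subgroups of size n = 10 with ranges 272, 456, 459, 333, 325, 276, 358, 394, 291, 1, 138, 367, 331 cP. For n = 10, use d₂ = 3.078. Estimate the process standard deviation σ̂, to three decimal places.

R̄ = (272 + 456 + 459 + 333 + 325 + 276 + 358 + 394 + 291 + 1 + 138 + 367 + 331) / 13 = 307.7692
σ̂ = R̄ / d₂ = 307.7692 / 3.078 = 99.9900

99.990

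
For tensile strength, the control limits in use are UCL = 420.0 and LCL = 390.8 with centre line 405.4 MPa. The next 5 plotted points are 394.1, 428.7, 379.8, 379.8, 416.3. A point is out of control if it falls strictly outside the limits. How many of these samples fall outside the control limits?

3

Compare each point to [390.8, 420.0]: sample 2 = 428.7 > UCL; sample 3 = 379.8 < LCL; sample 4 = 379.8 < LCL.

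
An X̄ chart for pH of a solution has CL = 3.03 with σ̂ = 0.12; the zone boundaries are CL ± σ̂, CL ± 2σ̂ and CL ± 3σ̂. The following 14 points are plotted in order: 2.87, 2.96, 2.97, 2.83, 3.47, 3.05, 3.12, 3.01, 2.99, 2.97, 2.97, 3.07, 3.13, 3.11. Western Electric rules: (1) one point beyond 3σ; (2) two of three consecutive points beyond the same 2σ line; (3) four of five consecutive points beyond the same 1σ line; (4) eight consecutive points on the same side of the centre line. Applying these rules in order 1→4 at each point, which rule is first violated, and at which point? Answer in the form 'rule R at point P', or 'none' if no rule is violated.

rule 1 at point 5

Zone of each point (C = within 1σ̂, B = 1σ̂–2σ̂, A = 2σ̂–3σ̂, * = beyond 3σ̂; sign = side of CL): 1:-B, 2:-C, 3:-C, 4:-B, 5:+*, 6:+C, 7:+C, 8:-C, 9:-C, 10:-C, 11:-C, 12:+C, 13:+C, 14:+C
Rule 1 (one point beyond the 3σ limits) is satisfied at point 5.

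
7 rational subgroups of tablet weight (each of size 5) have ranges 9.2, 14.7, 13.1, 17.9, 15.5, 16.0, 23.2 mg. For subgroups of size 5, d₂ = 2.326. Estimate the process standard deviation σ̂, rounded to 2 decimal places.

R̄ = (9.2 + 14.7 + 13.1 + 17.9 + 15.5 + 16.0 + 23.2) / 7 = 15.6571
σ̂ = R̄ / d₂ = 15.6571 / 2.326 = 6.7314

6.73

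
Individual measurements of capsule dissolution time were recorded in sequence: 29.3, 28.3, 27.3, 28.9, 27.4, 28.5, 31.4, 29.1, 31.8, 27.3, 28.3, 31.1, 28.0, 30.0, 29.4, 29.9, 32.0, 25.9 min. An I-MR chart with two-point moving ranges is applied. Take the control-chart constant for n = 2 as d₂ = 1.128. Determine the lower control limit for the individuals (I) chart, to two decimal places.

23.35

X̄ = (29.3 + 28.3 + 27.3 + 28.9 + 27.4 + 28.5 + 31.4 + 29.1 + 31.8 + 27.3 + 28.3 + 31.1 + 28.0 + 30.0 + 29.4 + 29.9 + 32.0 + 25.9) / 18 = 29.1056
Moving ranges: 1.0, 1.0, 1.6, 1.5, 1.1, 2.9, 2.3, 2.7, 4.5, 1.0, 2.8, 3.1, 2.0, 0.6, 0.5, 2.1, 6.1; M̄R̄ = 36.8000 / 17 = 2.1647
LCL = X̄ − 3·M̄R̄/d₂ = 29.1056 − 3 × 2.1647 / 1.128 = 23.3484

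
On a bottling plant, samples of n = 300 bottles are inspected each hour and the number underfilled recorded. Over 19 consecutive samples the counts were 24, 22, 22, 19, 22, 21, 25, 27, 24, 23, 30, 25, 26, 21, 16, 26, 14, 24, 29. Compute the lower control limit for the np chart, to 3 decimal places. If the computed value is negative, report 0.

9.289

p̄ = Σdᵢ / (k·n) = 440 / (19 × 300) = 0.07719
LCL = np̄ − 3·√(np̄(1−p̄)) = 23.1579 − 3 × 4.6228 = 9.2895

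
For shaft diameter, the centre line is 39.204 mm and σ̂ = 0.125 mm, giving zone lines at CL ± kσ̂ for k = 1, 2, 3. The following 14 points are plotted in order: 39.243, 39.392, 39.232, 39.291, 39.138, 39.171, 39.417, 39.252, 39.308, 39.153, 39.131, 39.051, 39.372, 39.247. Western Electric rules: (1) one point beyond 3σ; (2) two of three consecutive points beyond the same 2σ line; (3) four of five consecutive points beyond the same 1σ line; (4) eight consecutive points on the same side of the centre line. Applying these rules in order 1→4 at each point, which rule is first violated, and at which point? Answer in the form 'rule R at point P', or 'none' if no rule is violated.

none

Zone of each point (C = within 1σ̂, B = 1σ̂–2σ̂, A = 2σ̂–3σ̂, * = beyond 3σ̂; sign = side of CL): 1:+C, 2:+B, 3:+C, 4:+C, 5:-C, 6:-C, 7:+B, 8:+C, 9:+C, 10:-C, 11:-C, 12:-B, 13:+B, 14:+C
No rule fires across all 14 points.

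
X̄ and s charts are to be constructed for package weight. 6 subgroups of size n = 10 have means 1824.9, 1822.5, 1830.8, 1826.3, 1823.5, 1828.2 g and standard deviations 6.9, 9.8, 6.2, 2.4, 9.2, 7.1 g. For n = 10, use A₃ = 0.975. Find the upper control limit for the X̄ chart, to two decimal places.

X̄̄ = (1824.9 + 1822.5 + 1830.8 + 1826.3 + 1823.5 + 1828.2) / 6 = 1826.0333
s̄ = (6.9 + 9.8 + 6.2 + 2.4 + 9.2 + 7.1) / 6 = 6.9333
UCL = X̄̄ + A₃·s̄ = 1826.0333 + 0.975 × 6.9333 = 1832.7933

1832.79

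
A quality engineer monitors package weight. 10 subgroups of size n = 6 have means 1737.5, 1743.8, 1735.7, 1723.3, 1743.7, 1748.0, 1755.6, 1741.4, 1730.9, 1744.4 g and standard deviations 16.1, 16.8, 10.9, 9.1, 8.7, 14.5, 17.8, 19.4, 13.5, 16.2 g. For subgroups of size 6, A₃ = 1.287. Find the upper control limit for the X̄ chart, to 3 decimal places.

1758.834

X̄̄ = (1737.5 + 1743.8 + 1735.7 + 1723.3 + 1743.7 + 1748.0 + 1755.6 + 1741.4 + 1730.9 + 1744.4) / 10 = 1740.4300
s̄ = (16.1 + 16.8 + 10.9 + 9.1 + 8.7 + 14.5 + 17.8 + 19.4 + 13.5 + 16.2) / 10 = 14.3000
UCL = X̄̄ + A₃·s̄ = 1740.4300 + 1.287 × 14.3000 = 1758.8341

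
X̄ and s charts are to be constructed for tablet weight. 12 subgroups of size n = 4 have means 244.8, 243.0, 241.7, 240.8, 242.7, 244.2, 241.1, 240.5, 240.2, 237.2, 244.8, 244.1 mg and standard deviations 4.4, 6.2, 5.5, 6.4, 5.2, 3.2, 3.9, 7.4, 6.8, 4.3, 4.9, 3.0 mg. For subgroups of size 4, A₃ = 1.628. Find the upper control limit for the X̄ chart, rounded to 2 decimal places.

250.39

X̄̄ = (244.8 + 243.0 + 241.7 + 240.8 + 242.7 + 244.2 + 241.1 + 240.5 + 240.2 + 237.2 + 244.8 + 244.1) / 12 = 242.0917
s̄ = (4.4 + 6.2 + 5.5 + 6.4 + 5.2 + 3.2 + 3.9 + 7.4 + 6.8 + 4.3 + 4.9 + 3.0) / 12 = 5.1000
UCL = X̄̄ + A₃·s̄ = 242.0917 + 1.628 × 5.1000 = 250.3945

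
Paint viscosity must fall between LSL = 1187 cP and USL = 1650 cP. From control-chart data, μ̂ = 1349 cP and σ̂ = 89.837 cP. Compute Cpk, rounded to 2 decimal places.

0.60

Cpu = (USL − μ̂) / (3σ̂) = (1650 − 1349) / (3 × 89.837) = 1.1168; Cpl = (μ̂ − LSL) / (3σ̂) = (1349 − 1187) / (3 × 89.837) = 0.6011; Cpk = min(Cpu, Cpl) = 0.6011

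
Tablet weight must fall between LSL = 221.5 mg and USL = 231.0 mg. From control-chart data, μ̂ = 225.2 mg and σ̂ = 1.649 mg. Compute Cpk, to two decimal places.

0.75

Cpu = (USL − μ̂) / (3σ̂) = (231.0 − 225.2) / (3 × 1.649) = 1.1724; Cpl = (μ̂ − LSL) / (3σ̂) = (225.2 − 221.5) / (3 × 1.649) = 0.7479; Cpk = min(Cpu, Cpl) = 0.7479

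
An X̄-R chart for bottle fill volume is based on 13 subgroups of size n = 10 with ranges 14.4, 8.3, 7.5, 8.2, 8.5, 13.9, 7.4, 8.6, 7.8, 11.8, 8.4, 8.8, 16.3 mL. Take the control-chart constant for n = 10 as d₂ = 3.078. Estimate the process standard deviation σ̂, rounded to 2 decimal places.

R̄ = (14.4 + 8.3 + 7.5 + 8.2 + 8.5 + 13.9 + 7.4 + 8.6 + 7.8 + 11.8 + 8.4 + 8.8 + 16.3) / 13 = 9.9923
σ̂ = R̄ / d₂ = 9.9923 / 3.078 = 3.2464

3.25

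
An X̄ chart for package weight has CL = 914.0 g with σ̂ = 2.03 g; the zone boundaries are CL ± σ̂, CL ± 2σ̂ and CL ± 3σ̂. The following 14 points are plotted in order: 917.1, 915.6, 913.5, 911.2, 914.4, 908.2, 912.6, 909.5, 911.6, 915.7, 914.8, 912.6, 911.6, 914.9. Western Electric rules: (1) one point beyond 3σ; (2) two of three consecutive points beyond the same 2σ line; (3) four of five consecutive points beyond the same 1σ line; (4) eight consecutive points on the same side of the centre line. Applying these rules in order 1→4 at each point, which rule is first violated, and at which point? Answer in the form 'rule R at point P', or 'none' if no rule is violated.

rule 2 at point 8

Zone of each point (C = within 1σ̂, B = 1σ̂–2σ̂, A = 2σ̂–3σ̂, * = beyond 3σ̂; sign = side of CL): 1:+B, 2:+C, 3:-C, 4:-B, 5:+C, 6:-A, 7:-C, 8:-A, 9:-B, 10:+C, 11:+C, 12:-C, 13:-B, 14:+C
Rule 2 (two of three consecutive points beyond the same 2σ limit) is satisfied at point 8.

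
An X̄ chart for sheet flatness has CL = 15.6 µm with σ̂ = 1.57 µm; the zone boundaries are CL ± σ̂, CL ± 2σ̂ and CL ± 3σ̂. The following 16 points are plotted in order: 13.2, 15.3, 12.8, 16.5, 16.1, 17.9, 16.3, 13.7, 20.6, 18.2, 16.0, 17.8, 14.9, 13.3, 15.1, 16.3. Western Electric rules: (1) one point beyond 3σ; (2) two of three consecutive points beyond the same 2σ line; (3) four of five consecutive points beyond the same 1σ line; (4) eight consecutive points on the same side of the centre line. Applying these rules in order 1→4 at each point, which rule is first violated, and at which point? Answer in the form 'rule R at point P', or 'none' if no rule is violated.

Zone of each point (C = within 1σ̂, B = 1σ̂–2σ̂, A = 2σ̂–3σ̂, * = beyond 3σ̂; sign = side of CL): 1:-B, 2:-C, 3:-B, 4:+C, 5:+C, 6:+B, 7:+C, 8:-B, 9:+*, 10:+B, 11:+C, 12:+B, 13:-C, 14:-B, 15:-C, 16:+C
Rule 1 (one point beyond the 3σ limits) is satisfied at point 9.

rule 1 at point 9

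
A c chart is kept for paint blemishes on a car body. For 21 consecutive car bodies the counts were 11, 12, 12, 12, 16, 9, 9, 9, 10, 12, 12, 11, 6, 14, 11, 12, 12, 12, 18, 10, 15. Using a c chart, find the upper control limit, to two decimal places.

c̄ = (11 + 12 + 12 + 12 + 16 + 9 + 9 + 9 + 10 + 12 + 12 + 11 + 6 + 14 + 11 + 12 + 12 + 12 + 18 + 10 + 15) / 21 = 245 / 21 = 11.6667
UCL = c̄ + 3√c̄ = 11.6667 + 3 × √11.6667 = 11.6667 + 3 × 3.4157 = 21.9136

21.91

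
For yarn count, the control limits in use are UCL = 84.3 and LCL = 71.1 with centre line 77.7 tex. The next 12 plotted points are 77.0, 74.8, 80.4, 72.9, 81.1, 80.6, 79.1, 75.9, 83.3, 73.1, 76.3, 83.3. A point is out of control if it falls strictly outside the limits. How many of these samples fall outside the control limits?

All 12 points lie within [71.1, 84.3].

0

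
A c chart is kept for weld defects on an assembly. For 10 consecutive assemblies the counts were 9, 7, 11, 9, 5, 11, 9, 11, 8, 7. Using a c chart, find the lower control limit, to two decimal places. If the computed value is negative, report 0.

c̄ = (9 + 7 + 11 + 9 + 5 + 11 + 9 + 11 + 8 + 7) / 10 = 87 / 10 = 8.7000
LCL = c̄ − 3√c̄ = 8.7000 − 3 × 2.9496 = -0.1487 → 0 (cannot be negative)

0.00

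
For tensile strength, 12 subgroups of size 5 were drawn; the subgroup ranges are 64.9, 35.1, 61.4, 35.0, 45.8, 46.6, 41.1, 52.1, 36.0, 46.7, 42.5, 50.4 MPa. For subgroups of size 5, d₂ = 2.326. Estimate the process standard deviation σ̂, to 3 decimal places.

R̄ = (64.9 + 35.1 + 61.4 + 35.0 + 45.8 + 46.6 + 41.1 + 52.1 + 36.0 + 46.7 + 42.5 + 50.4) / 12 = 46.4667
σ̂ = R̄ / d₂ = 46.4667 / 2.326 = 19.9771

19.977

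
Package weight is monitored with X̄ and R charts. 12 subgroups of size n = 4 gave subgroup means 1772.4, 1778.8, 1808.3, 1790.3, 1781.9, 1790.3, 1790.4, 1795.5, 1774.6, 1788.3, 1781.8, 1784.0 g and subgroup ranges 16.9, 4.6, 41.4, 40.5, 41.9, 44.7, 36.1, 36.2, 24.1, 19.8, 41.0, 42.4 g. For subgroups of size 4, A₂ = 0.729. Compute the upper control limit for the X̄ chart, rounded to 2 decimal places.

1810.05

X̄̄ = (1772.4 + 1778.8 + 1808.3 + 1790.3 + 1781.9 + 1790.3 + 1790.4 + 1795.5 + 1774.6 + 1788.3 + 1781.8 + 1784.0) / 12 = 21436.6000 / 12 = 1786.3833
R̄ = (16.9 + 4.6 + 41.4 + 40.5 + 41.9 + 44.7 + 36.1 + 36.2 + 24.1 + 19.8 + 41.0 + 42.4) / 12 = 389.6000 / 12 = 32.4667
UCL = X̄̄ + A₂·R̄ = 1786.3833 + 0.729 × 32.4667 = 1810.0515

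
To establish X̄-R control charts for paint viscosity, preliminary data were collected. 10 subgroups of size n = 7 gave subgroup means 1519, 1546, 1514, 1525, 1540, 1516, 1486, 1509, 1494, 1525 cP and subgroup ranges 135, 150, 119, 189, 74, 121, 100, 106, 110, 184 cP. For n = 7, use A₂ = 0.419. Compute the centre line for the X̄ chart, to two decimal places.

X̄̄ = (1519 + 1546 + 1514 + 1525 + 1540 + 1516 + 1486 + 1509 + 1494 + 1525) / 10 = 15174.0000 / 10 = 1517.4000
CL = X̄̄ = 1517.4000

1517.40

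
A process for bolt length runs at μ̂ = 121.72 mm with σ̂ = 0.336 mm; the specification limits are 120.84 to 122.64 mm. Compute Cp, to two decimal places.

Cp = (USL − LSL) / (6σ̂) = (122.64 − 120.84) / (6 × 0.336) = 1.8000 / 2.0160 = 0.8929

0.89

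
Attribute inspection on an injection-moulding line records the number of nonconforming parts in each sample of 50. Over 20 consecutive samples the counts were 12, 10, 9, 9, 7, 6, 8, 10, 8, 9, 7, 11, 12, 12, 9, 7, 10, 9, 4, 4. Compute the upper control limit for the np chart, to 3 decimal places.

p̄ = Σdᵢ / (k·n) = 173 / (20 × 50) = 0.17300
UCL = np̄ + 3·√(np̄(1−p̄)) = 8.6500 + 3 × √(8.6500×0.82700) = 8.6500 + 3 × 2.6746 = 16.6738

16.674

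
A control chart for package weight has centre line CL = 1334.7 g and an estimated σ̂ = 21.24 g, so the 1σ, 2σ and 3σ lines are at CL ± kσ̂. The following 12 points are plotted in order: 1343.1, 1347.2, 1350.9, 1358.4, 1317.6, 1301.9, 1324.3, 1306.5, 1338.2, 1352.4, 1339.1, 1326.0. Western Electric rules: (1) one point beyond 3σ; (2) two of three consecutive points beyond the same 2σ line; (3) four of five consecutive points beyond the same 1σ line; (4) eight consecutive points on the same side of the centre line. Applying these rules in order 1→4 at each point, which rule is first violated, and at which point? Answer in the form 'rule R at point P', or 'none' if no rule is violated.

none

Zone of each point (C = within 1σ̂, B = 1σ̂–2σ̂, A = 2σ̂–3σ̂, * = beyond 3σ̂; sign = side of CL): 1:+C, 2:+C, 3:+C, 4:+B, 5:-C, 6:-B, 7:-C, 8:-B, 9:+C, 10:+C, 11:+C, 12:-C
No rule fires across all 12 points.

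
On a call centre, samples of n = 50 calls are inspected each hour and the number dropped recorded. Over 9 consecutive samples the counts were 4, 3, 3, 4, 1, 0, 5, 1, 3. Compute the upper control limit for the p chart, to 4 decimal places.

0.1487

p̄ = Σdᵢ / (k·n) = 24 / (9 × 50) = 0.05333
UCL = p̄ + 3·√(p̄(1−p̄)/n) = 0.05333 + 3 × √(0.05333×0.94667/50) = 0.05333 + 3 × 0.03178 = 0.14866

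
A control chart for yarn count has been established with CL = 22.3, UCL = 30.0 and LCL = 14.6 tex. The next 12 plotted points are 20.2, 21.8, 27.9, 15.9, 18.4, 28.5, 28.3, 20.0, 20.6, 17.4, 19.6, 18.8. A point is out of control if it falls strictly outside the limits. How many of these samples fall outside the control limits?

0

All 12 points lie within [14.6, 30.0].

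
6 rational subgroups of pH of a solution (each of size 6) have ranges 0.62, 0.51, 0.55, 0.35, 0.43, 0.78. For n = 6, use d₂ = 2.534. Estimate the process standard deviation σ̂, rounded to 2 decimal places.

R̄ = (0.62 + 0.51 + 0.55 + 0.35 + 0.43 + 0.78) / 6 = 0.5400
σ̂ = R̄ / d₂ = 0.5400 / 2.534 = 0.2131

0.21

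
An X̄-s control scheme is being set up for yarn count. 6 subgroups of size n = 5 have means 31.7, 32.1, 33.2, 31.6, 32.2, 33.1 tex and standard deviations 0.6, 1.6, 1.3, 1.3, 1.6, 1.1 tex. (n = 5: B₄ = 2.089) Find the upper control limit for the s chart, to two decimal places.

s̄ = (0.6 + 1.6 + 1.3 + 1.3 + 1.6 + 1.1) / 6 = 1.2500
UCL_s = B₄·s̄ = 2.089 × 1.2500 = 2.6113

2.61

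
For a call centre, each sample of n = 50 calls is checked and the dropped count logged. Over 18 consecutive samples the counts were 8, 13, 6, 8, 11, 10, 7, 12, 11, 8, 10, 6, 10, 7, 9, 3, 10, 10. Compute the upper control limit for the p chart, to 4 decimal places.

p̄ = Σdᵢ / (k·n) = 159 / (18 × 50) = 0.17667
UCL = p̄ + 3·√(p̄(1−p̄)/n) = 0.17667 + 3 × √(0.17667×0.82333/50) = 0.17667 + 3 × 0.05394 = 0.33848

0.3385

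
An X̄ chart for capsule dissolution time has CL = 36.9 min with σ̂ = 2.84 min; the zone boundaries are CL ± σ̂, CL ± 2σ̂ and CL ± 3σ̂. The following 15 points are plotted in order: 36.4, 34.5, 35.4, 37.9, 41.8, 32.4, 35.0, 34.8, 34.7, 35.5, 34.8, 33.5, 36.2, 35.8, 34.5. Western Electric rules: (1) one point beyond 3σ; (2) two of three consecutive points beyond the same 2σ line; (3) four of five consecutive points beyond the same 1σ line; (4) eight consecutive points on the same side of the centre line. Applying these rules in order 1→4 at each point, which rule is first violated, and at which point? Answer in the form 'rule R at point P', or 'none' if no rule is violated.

rule 4 at point 13

Zone of each point (C = within 1σ̂, B = 1σ̂–2σ̂, A = 2σ̂–3σ̂, * = beyond 3σ̂; sign = side of CL): 1:-C, 2:-C, 3:-C, 4:+C, 5:+B, 6:-B, 7:-C, 8:-C, 9:-C, 10:-C, 11:-C, 12:-B, 13:-C, 14:-C, 15:-C
Rule 4 (eight consecutive points on the same side of the centre line) is satisfied at point 13.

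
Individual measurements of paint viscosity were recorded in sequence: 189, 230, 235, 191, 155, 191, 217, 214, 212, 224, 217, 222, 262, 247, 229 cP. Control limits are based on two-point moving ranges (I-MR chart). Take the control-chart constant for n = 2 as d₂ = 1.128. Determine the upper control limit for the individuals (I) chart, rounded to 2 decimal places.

270.76

X̄ = (189 + 230 + 235 + 191 + 155 + 191 + 217 + 214 + 212 + 224 + 217 + 222 + 262 + 247 + 229) / 15 = 215.6667
Moving ranges: 41, 5, 44, 36, 36, 26, 3, 2, 12, 7, 5, 40, 15, 18; M̄R̄ = 290.0000 / 14 = 20.7143
UCL = X̄ + 3·M̄R̄/d₂ = 215.6667 + 3 × 20.7143 / 1.128 = 270.7579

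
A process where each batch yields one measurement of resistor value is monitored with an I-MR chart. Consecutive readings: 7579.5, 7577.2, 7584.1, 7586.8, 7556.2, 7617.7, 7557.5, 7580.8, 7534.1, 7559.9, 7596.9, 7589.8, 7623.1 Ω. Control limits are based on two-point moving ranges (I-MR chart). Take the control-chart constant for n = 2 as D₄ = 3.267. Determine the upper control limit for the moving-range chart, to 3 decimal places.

91.857

Moving ranges: 2.3, 6.9, 2.7, 30.6, 61.5, 60.2, 23.3, 46.7, 25.8, 37.0, 7.1, 33.3; M̄R̄ = 337.4000 / 12 = 28.1167
UCL_MR = D₄·M̄R̄ = 3.267 × 28.1167 = 91.8571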